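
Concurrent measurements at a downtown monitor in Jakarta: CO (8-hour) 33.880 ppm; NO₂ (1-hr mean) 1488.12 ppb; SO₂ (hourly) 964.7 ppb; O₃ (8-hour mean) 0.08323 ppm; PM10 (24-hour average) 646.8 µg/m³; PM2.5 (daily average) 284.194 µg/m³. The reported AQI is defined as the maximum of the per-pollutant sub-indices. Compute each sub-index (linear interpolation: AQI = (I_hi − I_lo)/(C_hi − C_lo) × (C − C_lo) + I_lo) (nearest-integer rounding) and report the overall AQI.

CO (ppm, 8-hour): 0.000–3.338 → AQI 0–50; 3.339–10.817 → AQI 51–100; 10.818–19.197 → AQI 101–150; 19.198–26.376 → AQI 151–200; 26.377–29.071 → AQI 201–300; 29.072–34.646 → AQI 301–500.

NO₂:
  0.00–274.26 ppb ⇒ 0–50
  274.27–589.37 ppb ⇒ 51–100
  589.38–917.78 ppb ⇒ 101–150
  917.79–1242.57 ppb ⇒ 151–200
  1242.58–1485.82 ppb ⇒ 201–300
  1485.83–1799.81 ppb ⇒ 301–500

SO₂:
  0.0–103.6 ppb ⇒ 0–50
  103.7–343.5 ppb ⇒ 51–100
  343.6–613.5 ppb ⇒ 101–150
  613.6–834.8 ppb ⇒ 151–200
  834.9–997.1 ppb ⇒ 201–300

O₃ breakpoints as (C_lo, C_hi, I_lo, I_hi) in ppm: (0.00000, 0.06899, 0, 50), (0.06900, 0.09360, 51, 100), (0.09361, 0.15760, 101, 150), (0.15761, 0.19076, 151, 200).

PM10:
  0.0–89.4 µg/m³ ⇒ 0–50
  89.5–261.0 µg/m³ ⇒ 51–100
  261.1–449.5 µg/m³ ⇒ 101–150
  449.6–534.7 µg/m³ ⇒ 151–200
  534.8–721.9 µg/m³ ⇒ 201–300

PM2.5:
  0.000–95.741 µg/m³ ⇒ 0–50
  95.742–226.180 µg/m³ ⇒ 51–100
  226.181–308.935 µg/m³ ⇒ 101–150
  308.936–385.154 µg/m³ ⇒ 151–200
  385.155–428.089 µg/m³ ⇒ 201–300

473

CO: row 29.072–34.646 (AQI 301–500). (500−301)·(33.880−29.072)/(34.646−29.072) + 301 = 199·4.808/5.574 + 301 ≈ 472.65 → 473.
NO₂: row 1485.83–1799.81 (AQI 301–500). (500−301)·(1488.12−1485.83)/(1799.81−1485.83) + 301 = 199·2.29/313.98 + 301 ≈ 302.45 → 302.
SO₂: 964.7 lies in 834.9–997.1, so I_lo=201, I_hi=300, C_lo=834.9, C_hi=997.1.
(300−201)/(997.1−834.9) × (964.7−834.9) + 201 = 99/162.2 × 129.8 + 201 ≈ 280.22 → 280.
O₃: 0.08323 ∈ [0.06900, 0.09360] ↔ index [51, 100].
51 + (0.08323−0.06900)·(100−51)/(0.09360−0.06900) = 51 + 0.01423·49/0.02460 ≈ 79.34, so AQI = 79.
PM10 646.8: bracket 534.8–721.9 → index 201–300; slope 99/187.1, offset 112.0.
AQI = 201 + 99/187.1·112.0 ≈ 260.26 ⇒ 260.
PM2.5: 284.194 lies in 226.181–308.935, so I_lo=101, I_hi=150, C_lo=226.181, C_hi=308.935.
(150−101)/(308.935−226.181) × (284.194−226.181) + 101 = 49/82.754 × 58.013 + 101 ≈ 135.35 → 135.
Sub-indices: CO→473, NO₂→302, SO₂→280, O₃→79, PM10→260, PM2.5→135. Overall AQI = max = 473; dominant pollutant is CO.
AQI 473: Hazardous.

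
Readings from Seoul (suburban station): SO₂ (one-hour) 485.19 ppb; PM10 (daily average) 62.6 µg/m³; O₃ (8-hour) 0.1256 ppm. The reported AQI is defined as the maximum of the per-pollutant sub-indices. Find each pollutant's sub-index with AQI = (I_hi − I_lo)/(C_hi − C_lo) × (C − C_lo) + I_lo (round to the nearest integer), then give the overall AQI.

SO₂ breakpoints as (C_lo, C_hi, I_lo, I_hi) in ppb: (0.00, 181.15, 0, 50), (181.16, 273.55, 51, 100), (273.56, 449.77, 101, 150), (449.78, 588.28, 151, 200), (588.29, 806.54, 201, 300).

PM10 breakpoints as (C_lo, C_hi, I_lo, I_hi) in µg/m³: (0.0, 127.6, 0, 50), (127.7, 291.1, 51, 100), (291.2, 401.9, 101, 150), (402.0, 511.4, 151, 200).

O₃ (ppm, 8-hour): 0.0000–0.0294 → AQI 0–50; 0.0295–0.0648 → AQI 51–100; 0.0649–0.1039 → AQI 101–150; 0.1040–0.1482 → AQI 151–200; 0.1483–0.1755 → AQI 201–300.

175

SO₂: 485.19 lies in 449.78–588.28, so I_lo=151, I_hi=200, C_lo=449.78, C_hi=588.28.
(200−151)/(588.28−449.78) × (485.19−449.78) + 151 = 49/138.50 × 35.41 + 151 ≈ 163.53 → 164.
PM10: 62.6 ∈ [0.0, 127.6] ↔ index [0, 50].
0 + (62.6−0.0)·(50−0)/(127.6−0.0) = 0 + 62.6·50/127.6 ≈ 24.53, so AQI = 25.
O₃ 0.1256: bracket 0.1040–0.1482 → index 151–200; slope 49/0.0442, offset 0.0216.
AQI = 151 + 49/0.0442·0.0216 ≈ 174.95 ⇒ 175.
Sub-indices: SO₂→164, PM10→25, O₃→175. Overall AQI = max = 175; dominant pollutant is O₃.
AQI 175: Unhealthy.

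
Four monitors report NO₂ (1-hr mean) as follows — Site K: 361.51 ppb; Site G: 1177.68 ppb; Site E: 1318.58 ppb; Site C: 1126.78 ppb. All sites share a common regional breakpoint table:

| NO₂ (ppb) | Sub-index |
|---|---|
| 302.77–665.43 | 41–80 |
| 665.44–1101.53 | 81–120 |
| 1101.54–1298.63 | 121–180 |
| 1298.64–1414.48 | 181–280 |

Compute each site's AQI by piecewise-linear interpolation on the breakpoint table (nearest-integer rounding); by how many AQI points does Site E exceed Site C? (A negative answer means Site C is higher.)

69

Site K: 361.51 ∈ [302.77, 665.43] ↔ index [41, 80].
41 + (361.51−302.77)·(80−41)/(665.43−302.77) = 41 + 58.74·39/362.66 ≈ 47.32, so AQI = 47.
Site G 1177.68: bracket 1101.54–1298.63 → index 121–180; slope 59/197.09, offset 76.14.
AQI = 121 + 59/197.09·76.14 ≈ 143.79 ⇒ 144.
Site E: 1318.58 lies in 1298.64–1414.48, so I_lo=181, I_hi=280, C_lo=1298.64, C_hi=1414.48.
(280−181)/(1414.48−1298.64) × (1318.58−1298.64) + 181 = 99/115.84 × 19.94 + 181 ≈ 198.04 → 198.
Site C: row 1101.54–1298.63 (AQI 121–180). (180−121)·(1126.78−1101.54)/(1298.63−1101.54) + 121 = 59·25.24/197.09 + 121 ≈ 128.56 → 129.
AQIs: Site K=47, Site G=144, Site E=198, Site C=129. Site E (198) − Site C (129) = 69.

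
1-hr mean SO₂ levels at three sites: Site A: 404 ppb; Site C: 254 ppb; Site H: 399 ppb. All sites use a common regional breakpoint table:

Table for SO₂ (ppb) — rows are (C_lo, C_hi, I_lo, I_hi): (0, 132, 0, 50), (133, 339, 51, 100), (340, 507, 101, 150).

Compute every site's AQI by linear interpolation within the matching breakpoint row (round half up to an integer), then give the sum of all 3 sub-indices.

Site A 404: bracket 340–507 → index 101–150; slope 49/167, offset 64.
AQI = 101 + 49/167·64 ≈ 119.78 ⇒ 120.
Site C 254: bracket 133–339 → index 51–100; slope 49/206, offset 121.
AQI = 51 + 49/206·121 ≈ 79.78 ⇒ 80.
Site H: 399 lies in 340–507, so I_lo=101, I_hi=150, C_lo=340, C_hi=507.
(150−101)/(507−340) × (399−340) + 101 = 49/167 × 59 + 101 ≈ 118.31 → 118.
AQIs: Site A=120, Site C=80, Site H=118. Sum = 120 + 80 + 118 = 318.

318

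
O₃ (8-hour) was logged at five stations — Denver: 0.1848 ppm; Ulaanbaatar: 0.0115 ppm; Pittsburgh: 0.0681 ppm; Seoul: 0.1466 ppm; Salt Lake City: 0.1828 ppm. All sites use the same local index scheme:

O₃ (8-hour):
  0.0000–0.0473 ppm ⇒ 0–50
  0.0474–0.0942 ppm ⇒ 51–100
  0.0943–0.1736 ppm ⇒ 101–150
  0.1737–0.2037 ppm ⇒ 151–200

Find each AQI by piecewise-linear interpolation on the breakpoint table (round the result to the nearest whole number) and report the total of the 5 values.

Denver: row 0.1737–0.2037 (AQI 151–200). (200−151)·(0.1848−0.1737)/(0.2037−0.1737) + 151 = 49·0.0111/0.0300 + 151 ≈ 169.13 → 169.
Ulaanbaatar: row 0.0000–0.0473 (AQI 0–50). (50−0)·(0.0115−0.0000)/(0.0473−0.0000) + 0 = 50·0.0115/0.0473 + 0 ≈ 12.16 → 12.
Pittsburgh 0.0681: bracket 0.0474–0.0942 → index 51–100; slope 49/0.0468, offset 0.0207.
AQI = 51 + 49/0.0468·0.0207 ≈ 72.67 ⇒ 73.
Seoul: 0.1466 lies in 0.0943–0.1736, so I_lo=101, I_hi=150, C_lo=0.0943, C_hi=0.1736.
(150−101)/(0.1736−0.0943) × (0.1466−0.0943) + 101 = 49/0.0793 × 0.0523 + 101 ≈ 133.32 → 133.
Salt Lake City: 0.1828 lies in 0.1737–0.2037, so I_lo=151, I_hi=200, C_lo=0.1737, C_hi=0.2037.
(200−151)/(0.2037−0.1737) × (0.1828−0.1737) + 151 = 49/0.0300 × 0.0091 + 151 ≈ 165.86 → 166.
AQIs: Denver=169, Ulaanbaatar=12, Pittsburgh=73, Seoul=133, Salt Lake City=166. Sum = 169 + 12 + 73 + 133 + 166 = 553.

553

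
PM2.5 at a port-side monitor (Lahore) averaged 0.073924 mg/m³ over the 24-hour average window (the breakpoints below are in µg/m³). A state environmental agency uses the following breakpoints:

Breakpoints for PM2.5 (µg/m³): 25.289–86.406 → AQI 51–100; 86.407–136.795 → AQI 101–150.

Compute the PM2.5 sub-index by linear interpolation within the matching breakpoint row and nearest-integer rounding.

Convert: 0.073924 mg/m³ = 73.924 µg/m³.
PM2.5: row 25.289–86.406 (AQI 51–100). (100−51)·(73.924−25.289)/(86.406−25.289) + 51 = 49·48.635/61.117 + 51 ≈ 89.99 → 90.

90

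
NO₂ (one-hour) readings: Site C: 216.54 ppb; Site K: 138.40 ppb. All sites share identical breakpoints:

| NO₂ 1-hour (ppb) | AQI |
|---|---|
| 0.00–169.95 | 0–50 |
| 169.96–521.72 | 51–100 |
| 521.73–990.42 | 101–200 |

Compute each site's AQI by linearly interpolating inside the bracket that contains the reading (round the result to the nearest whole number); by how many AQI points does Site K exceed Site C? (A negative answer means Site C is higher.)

-16

Site C: row 169.96–521.72 (AQI 51–100). (100−51)·(216.54−169.96)/(521.72−169.96) + 51 = 49·46.58/351.76 + 51 ≈ 57.49 → 57.
Site K: row 0.00–169.95 (AQI 0–50). (50−0)·(138.40−0.00)/(169.95−0.00) + 0 = 50·138.40/169.95 + 0 ≈ 40.72 → 41.
AQIs: Site C=57, Site K=41. Site K (41) − Site C (57) = -16.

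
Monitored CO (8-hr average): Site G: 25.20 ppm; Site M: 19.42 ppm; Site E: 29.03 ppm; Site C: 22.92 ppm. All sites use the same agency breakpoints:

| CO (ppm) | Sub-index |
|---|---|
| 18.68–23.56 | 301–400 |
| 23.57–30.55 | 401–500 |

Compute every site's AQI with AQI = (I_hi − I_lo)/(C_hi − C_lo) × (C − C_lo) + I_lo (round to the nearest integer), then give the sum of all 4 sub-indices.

1605

Site G: 25.20 ∈ [23.57, 30.55] ↔ index [401, 500].
401 + (25.20−23.57)·(500−401)/(30.55−23.57) = 401 + 1.63·99/6.98 ≈ 424.12, so AQI = 424.
Site M 19.42: bracket 18.68–23.56 → index 301–400; slope 99/4.88, offset 0.74.
AQI = 301 + 99/4.88·0.74 ≈ 316.01 ⇒ 316.
Site E: row 23.57–30.55 (AQI 401–500). (500−401)·(29.03−23.57)/(30.55−23.57) + 401 = 99·5.46/6.98 + 401 ≈ 478.44 → 478.
Site C: 22.92 lies in 18.68–23.56, so I_lo=301, I_hi=400, C_lo=18.68, C_hi=23.56.
(400−301)/(23.56−18.68) × (22.92−18.68) + 301 = 99/4.88 × 4.24 + 301 ≈ 387.02 → 387.
AQIs: Site G=424, Site M=316, Site E=478, Site C=387. Sum = 424 + 316 + 478 + 387 = 1605.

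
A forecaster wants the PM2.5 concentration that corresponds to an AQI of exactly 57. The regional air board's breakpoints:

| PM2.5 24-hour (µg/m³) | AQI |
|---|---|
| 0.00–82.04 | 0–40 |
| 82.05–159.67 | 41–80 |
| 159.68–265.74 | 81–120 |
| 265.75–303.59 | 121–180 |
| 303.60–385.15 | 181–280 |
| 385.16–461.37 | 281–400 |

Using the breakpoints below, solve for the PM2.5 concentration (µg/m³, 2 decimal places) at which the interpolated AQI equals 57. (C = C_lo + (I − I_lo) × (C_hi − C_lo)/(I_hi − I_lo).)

AQI 57 lies in the 41–80 band, which corresponds to 82.05–159.67 µg/m³.
C = 82.05 + (57−41)×(159.67−82.05)/(80−41) = 82.05 + 16×77.62/39 ≈ 113.8941 µg/m³ → 113.89 µg/m³ to 2 dp.

113.89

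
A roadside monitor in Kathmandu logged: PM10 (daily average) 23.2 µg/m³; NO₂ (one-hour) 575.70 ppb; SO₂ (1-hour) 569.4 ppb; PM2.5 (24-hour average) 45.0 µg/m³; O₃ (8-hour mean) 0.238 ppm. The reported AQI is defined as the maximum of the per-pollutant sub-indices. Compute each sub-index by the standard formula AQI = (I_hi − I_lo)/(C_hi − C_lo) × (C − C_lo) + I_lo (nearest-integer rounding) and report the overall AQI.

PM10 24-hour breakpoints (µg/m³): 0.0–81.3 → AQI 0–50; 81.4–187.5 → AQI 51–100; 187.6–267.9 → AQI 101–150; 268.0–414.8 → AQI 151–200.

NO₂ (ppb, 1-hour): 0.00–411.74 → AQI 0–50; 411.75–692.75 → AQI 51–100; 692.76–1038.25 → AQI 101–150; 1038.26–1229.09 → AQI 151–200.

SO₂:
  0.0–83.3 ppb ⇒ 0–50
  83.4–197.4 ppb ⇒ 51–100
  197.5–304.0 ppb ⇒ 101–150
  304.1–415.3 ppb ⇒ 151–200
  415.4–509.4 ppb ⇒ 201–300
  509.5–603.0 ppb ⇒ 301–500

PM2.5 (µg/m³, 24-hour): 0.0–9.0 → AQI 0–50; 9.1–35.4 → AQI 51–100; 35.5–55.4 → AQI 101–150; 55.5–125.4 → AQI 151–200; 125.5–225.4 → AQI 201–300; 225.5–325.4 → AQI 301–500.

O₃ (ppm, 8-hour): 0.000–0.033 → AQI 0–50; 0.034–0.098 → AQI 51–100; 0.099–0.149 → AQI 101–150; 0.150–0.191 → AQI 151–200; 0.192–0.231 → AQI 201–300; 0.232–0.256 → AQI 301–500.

PM10: row 0.0–81.3 (AQI 0–50). (50−0)·(23.2−0.0)/(81.3−0.0) + 0 = 50·23.2/81.3 + 0 ≈ 14.27 → 14.
NO₂: 575.70 lies in 411.75–692.75, so I_lo=51, I_hi=100, C_lo=411.75, C_hi=692.75.
(100−51)/(692.75−411.75) × (575.70−411.75) + 51 = 49/281.00 × 163.95 + 51 ≈ 79.59 → 80.
SO₂ 569.4: bracket 509.5–603.0 → index 301–500; slope 199/93.5, offset 59.9.
AQI = 301 + 199/93.5·59.9 ≈ 428.49 ⇒ 428.
PM2.5: row 35.5–55.4 (AQI 101–150). (150−101)·(45.0−35.5)/(55.4−35.5) + 101 = 49·9.5/19.9 + 101 ≈ 124.39 → 124.
O₃: row 0.232–0.256 (AQI 301–500). (500−301)·(0.238−0.232)/(0.256−0.232) + 301 = 199·0.006/0.024 + 301 ≈ 350.75 → 351.
Sub-indices: PM10→14, NO₂→80, SO₂→428, PM2.5→124, O₃→351. Overall AQI = max = 428; dominant pollutant is SO₂.

428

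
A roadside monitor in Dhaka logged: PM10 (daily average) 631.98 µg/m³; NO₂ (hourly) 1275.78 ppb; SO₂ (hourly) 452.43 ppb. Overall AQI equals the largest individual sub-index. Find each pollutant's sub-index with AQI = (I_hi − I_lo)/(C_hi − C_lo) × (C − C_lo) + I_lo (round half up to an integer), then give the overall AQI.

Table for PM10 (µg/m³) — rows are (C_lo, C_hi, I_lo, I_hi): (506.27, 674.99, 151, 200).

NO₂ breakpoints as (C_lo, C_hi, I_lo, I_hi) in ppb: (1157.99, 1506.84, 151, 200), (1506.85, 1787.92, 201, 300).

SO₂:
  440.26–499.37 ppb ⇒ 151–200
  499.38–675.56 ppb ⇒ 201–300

PM10: 631.98 ∈ [506.27, 674.99] ↔ index [151, 200].
151 + (631.98−506.27)·(200−151)/(674.99−506.27) = 151 + 125.71·49/168.72 ≈ 187.51, so AQI = 188.
NO₂: 1275.78 ∈ [1157.99, 1506.84] ↔ index [151, 200].
151 + (1275.78−1157.99)·(200−151)/(1506.84−1157.99) = 151 + 117.79·49/348.85 ≈ 167.54, so AQI = 168.
SO₂: 452.43 lies in 440.26–499.37, so I_lo=151, I_hi=200, C_lo=440.26, C_hi=499.37.
(200−151)/(499.37−440.26) × (452.43−440.26) + 151 = 49/59.11 × 12.17 + 151 ≈ 161.09 → 161.
Sub-indices: PM10→188, NO₂→168, SO₂→161. Overall AQI = max = 188; dominant pollutant is PM10.

188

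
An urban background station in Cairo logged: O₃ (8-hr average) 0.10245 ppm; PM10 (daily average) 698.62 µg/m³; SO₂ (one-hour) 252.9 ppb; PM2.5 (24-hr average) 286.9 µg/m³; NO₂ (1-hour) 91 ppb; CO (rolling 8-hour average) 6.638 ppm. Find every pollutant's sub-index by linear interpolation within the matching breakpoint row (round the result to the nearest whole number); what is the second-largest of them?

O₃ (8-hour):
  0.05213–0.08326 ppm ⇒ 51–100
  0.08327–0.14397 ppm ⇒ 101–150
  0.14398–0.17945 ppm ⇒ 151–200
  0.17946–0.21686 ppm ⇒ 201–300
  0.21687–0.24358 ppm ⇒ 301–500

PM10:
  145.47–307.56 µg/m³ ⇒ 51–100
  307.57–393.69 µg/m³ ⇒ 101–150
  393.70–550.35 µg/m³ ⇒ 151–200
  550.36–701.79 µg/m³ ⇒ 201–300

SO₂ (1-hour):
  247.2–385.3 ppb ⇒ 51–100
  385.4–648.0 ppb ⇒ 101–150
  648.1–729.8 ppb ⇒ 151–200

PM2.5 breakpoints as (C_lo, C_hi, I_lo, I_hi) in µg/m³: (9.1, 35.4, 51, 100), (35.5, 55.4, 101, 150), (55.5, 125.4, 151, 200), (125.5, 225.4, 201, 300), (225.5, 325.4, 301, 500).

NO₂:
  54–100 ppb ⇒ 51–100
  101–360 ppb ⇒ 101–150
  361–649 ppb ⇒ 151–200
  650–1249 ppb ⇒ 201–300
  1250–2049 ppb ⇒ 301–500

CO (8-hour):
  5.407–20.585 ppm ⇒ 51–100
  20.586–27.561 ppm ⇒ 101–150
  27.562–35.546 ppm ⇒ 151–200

298

O₃: row 0.08327–0.14397 (AQI 101–150). (150−101)·(0.10245−0.08327)/(0.14397−0.08327) + 101 = 49·0.01918/0.06070 + 101 ≈ 116.48 → 116.
PM10: 698.62 ∈ [550.36, 701.79] ↔ index [201, 300].
201 + (698.62−550.36)·(300−201)/(701.79−550.36) = 201 + 148.26·99/151.43 ≈ 297.93, so AQI = 298.
SO₂: 252.9 lies in 247.2–385.3, so I_lo=51, I_hi=100, C_lo=247.2, C_hi=385.3.
(100−51)/(385.3−247.2) × (252.9−247.2) + 51 = 49/138.1 × 5.7 + 51 ≈ 53.02 → 53.
PM2.5: row 225.5–325.4 (AQI 301–500). (500−301)·(286.9−225.5)/(325.4−225.5) + 301 = 199·61.4/99.9 + 301 ≈ 423.31 → 423.
NO₂: 91 ∈ [54, 100] ↔ index [51, 100].
51 + (91−54)·(100−51)/(100−54) = 51 + 37·49/46 ≈ 90.41, so AQI = 90.
CO: 6.638 lies in 5.407–20.585, so I_lo=51, I_hi=100, C_lo=5.407, C_hi=20.585.
(100−51)/(20.585−5.407) × (6.638−5.407) + 51 = 49/15.178 × 1.231 + 51 ≈ 54.97 → 55.
Sub-indices: O₃→116, PM10→298, SO₂→53, PM2.5→423, NO₂→90, CO→55. Ranked high→low: 423, 298, 116, 90, 55, 53. Second-highest sub-index = 298.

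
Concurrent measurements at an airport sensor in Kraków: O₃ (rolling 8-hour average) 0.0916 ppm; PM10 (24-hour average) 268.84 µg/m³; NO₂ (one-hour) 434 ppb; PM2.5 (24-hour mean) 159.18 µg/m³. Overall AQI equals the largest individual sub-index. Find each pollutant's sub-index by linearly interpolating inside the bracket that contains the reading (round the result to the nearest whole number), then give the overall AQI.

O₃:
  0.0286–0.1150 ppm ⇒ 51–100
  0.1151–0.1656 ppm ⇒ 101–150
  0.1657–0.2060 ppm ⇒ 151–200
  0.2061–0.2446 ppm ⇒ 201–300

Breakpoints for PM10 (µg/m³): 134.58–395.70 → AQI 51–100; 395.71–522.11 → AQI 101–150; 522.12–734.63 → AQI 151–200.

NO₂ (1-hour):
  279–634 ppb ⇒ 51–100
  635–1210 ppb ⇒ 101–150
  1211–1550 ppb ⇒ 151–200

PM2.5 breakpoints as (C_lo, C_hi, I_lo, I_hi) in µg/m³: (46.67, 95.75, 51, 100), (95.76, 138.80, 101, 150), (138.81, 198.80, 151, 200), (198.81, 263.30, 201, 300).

168

O₃: 0.0916 lies in 0.0286–0.1150, so I_lo=51, I_hi=100, C_lo=0.0286, C_hi=0.1150.
(100−51)/(0.1150−0.0286) × (0.0916−0.0286) + 51 = 49/0.0864 × 0.0630 + 51 ≈ 86.73 → 87.
PM10: 268.84 ∈ [134.58, 395.70] ↔ index [51, 100].
51 + (268.84−134.58)·(100−51)/(395.70−134.58) = 51 + 134.26·49/261.12 ≈ 76.19, so AQI = 76.
NO₂: 434 ∈ [279, 634] ↔ index [51, 100].
51 + (434−279)·(100−51)/(634−279) = 51 + 155·49/355 ≈ 72.39, so AQI = 72.
PM2.5: row 138.81–198.80 (AQI 151–200). (200−151)·(159.18−138.81)/(198.80−138.81) + 151 = 49·20.37/59.99 + 151 ≈ 167.64 → 168.
Sub-indices: O₃→87, PM10→76, NO₂→72, PM2.5→168. Overall AQI = max = 168; dominant pollutant is PM2.5.
AQI 168: Unhealthy.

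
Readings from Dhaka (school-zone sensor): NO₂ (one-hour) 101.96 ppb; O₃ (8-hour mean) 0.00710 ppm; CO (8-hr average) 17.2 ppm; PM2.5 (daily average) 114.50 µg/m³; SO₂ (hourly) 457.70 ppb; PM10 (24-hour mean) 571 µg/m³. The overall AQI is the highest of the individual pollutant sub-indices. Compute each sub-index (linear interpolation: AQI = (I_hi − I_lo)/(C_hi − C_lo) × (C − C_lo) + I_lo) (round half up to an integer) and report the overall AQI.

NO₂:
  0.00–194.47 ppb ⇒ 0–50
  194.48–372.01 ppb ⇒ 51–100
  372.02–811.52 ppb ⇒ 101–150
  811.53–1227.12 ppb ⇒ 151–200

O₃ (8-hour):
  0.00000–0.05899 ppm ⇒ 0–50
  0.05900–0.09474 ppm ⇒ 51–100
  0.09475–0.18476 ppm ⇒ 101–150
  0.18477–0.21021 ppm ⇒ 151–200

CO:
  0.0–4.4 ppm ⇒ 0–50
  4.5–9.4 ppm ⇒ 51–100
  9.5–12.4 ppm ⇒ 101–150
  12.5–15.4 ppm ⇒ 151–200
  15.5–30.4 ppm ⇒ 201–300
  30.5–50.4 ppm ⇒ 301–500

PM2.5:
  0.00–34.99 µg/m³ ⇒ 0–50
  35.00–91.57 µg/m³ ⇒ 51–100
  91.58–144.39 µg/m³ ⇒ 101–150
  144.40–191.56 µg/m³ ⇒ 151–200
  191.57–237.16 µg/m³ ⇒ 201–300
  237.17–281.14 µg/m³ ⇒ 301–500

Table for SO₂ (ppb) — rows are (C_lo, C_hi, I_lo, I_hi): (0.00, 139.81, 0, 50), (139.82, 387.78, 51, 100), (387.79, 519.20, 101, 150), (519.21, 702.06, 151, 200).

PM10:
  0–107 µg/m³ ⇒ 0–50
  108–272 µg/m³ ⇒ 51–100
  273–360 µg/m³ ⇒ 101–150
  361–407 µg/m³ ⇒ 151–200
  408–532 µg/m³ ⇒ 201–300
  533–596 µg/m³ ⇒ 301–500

421

NO₂: row 0.00–194.47 (AQI 0–50). (50−0)·(101.96−0.00)/(194.47−0.00) + 0 = 50·101.96/194.47 + 0 ≈ 26.21 → 26.
O₃: row 0.00000–0.05899 (AQI 0–50). (50−0)·(0.00710−0.00000)/(0.05899−0.00000) + 0 = 50·0.00710/0.05899 + 0 ≈ 6.02 → 6.
CO: 17.2 lies in 15.5–30.4, so I_lo=201, I_hi=300, C_lo=15.5, C_hi=30.4.
(300−201)/(30.4−15.5) × (17.2−15.5) + 201 = 99/14.9 × 1.7 + 201 ≈ 212.30 → 212.
PM2.5: 114.50 lies in 91.58–144.39, so I_lo=101, I_hi=150, C_lo=91.58, C_hi=144.39.
(150−101)/(144.39−91.58) × (114.50−91.58) + 101 = 49/52.81 × 22.92 + 101 ≈ 122.27 → 122.
SO₂: 457.70 lies in 387.79–519.20, so I_lo=101, I_hi=150, C_lo=387.79, C_hi=519.20.
(150−101)/(519.20−387.79) × (457.70−387.79) + 101 = 49/131.41 × 69.91 + 101 ≈ 127.07 → 127.
PM10: row 533–596 (AQI 301–500). (500−301)·(571−533)/(596−533) + 301 = 199·38/63 + 301 ≈ 421.03 → 421.
Sub-indices: NO₂→26, O₃→6, CO→212, PM2.5→122, SO₂→127, PM10→421. Overall AQI = max = 421; dominant pollutant is PM10.
AQI 421: Hazardous.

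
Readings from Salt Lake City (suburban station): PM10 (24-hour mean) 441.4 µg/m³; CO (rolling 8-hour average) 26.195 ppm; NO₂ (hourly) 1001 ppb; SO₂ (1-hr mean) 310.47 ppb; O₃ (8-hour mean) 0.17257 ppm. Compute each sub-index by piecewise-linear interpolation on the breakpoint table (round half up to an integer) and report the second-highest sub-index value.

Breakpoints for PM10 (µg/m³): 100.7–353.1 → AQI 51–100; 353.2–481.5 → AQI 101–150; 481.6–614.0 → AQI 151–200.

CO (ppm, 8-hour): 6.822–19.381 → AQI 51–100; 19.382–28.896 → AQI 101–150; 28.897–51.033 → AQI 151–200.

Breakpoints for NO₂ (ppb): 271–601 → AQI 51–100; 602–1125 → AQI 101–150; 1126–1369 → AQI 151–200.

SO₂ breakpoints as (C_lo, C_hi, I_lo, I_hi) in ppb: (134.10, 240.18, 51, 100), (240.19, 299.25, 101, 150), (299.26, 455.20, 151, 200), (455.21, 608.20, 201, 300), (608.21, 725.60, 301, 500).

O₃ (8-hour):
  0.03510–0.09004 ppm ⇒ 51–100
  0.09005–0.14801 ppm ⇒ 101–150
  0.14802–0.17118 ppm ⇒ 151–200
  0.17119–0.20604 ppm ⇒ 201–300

155

PM10 441.4: bracket 353.2–481.5 → index 101–150; slope 49/128.3, offset 88.2.
AQI = 101 + 49/128.3·88.2 ≈ 134.69 ⇒ 135.
CO: 26.195 ∈ [19.382, 28.896] ↔ index [101, 150].
101 + (26.195−19.382)·(150−101)/(28.896−19.382) = 101 + 6.813·49/9.514 ≈ 136.09, so AQI = 136.
NO₂: 1001 ∈ [602, 1125] ↔ index [101, 150].
101 + (1001−602)·(150−101)/(1125−602) = 101 + 399·49/523 ≈ 138.38, so AQI = 138.
SO₂: row 299.26–455.20 (AQI 151–200). (200−151)·(310.47−299.26)/(455.20−299.26) + 151 = 49·11.21/155.94 + 151 ≈ 154.52 → 155.
O₃ 0.17257: bracket 0.17119–0.20604 → index 201–300; slope 99/0.03485, offset 0.00138.
AQI = 201 + 99/0.03485·0.00138 ≈ 204.92 ⇒ 205.
Sub-indices: PM10→135, CO→136, NO₂→138, SO₂→155, O₃→205. Ranked high→low: 205, 155, 138, 136, 135. Second-highest sub-index = 155.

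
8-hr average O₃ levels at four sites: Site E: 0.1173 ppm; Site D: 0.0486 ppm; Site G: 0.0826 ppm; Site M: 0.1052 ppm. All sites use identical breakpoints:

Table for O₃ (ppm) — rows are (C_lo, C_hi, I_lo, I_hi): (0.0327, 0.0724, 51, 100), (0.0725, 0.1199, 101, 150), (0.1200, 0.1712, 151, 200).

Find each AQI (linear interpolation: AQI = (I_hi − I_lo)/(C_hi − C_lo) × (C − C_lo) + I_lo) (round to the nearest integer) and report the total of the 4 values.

464

Site E: 0.1173 lies in 0.0725–0.1199, so I_lo=101, I_hi=150, C_lo=0.0725, C_hi=0.1199.
(150−101)/(0.1199−0.0725) × (0.1173−0.0725) + 101 = 49/0.0474 × 0.0448 + 101 ≈ 147.31 → 147.
Site D 0.0486: bracket 0.0327–0.0724 → index 51–100; slope 49/0.0397, offset 0.0159.
AQI = 51 + 49/0.0397·0.0159 ≈ 70.62 ⇒ 71.
Site G: row 0.0725–0.1199 (AQI 101–150). (150−101)·(0.0826−0.0725)/(0.1199−0.0725) + 101 = 49·0.0101/0.0474 + 101 ≈ 111.44 → 111.
Site M: 0.1052 lies in 0.0725–0.1199, so I_lo=101, I_hi=150, C_lo=0.0725, C_hi=0.1199.
(150−101)/(0.1199−0.0725) × (0.1052−0.0725) + 101 = 49/0.0474 × 0.0327 + 101 ≈ 134.80 → 135.
AQIs: Site E=147, Site D=71, Site G=111, Site M=135. Sum = 147 + 71 + 111 + 135 = 464.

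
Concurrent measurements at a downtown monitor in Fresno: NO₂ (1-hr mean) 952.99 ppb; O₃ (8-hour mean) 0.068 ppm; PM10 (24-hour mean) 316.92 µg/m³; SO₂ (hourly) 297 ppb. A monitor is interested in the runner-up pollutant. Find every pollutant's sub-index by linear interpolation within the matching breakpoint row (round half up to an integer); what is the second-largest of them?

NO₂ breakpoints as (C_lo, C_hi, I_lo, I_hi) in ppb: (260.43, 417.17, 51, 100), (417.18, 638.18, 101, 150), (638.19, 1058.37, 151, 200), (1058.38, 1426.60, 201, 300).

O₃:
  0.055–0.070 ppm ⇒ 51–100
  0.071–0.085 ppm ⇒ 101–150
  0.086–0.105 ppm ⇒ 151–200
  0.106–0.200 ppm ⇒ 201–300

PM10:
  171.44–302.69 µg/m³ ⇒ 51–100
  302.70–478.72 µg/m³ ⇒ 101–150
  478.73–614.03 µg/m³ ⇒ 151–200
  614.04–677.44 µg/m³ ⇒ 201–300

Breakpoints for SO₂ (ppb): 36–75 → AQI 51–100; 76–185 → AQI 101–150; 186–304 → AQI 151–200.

NO₂ 952.99: bracket 638.19–1058.37 → index 151–200; slope 49/420.18, offset 314.80.
AQI = 151 + 49/420.18·314.80 ≈ 187.71 ⇒ 188.
O₃: 0.068 ∈ [0.055, 0.070] ↔ index [51, 100].
51 + (0.068−0.055)·(100−51)/(0.070−0.055) = 51 + 0.013·49/0.015 ≈ 93.47, so AQI = 93.
PM10: 316.92 lies in 302.70–478.72, so I_lo=101, I_hi=150, C_lo=302.70, C_hi=478.72.
(150−101)/(478.72−302.70) × (316.92−302.70) + 101 = 49/176.02 × 14.22 + 101 ≈ 104.96 → 105.
SO₂ 297: bracket 186–304 → index 151–200; slope 49/118, offset 111.
AQI = 151 + 49/118·111 ≈ 197.09 ⇒ 197.
Sub-indices: NO₂→188, O₃→93, PM10→105, SO₂→197. Ranked high→low: 197, 188, 105, 93. Second-highest sub-index = 188.

188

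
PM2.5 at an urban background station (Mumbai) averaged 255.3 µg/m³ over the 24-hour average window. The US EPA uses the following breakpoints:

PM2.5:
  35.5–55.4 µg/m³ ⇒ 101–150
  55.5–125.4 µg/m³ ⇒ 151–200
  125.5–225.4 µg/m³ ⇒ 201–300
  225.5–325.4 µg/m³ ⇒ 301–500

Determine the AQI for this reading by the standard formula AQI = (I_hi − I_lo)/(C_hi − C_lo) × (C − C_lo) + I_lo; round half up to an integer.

PM2.5: 255.3 ∈ [225.5, 325.4] ↔ index [301, 500].
301 + (255.3−225.5)·(500−301)/(325.4−225.5) = 301 + 29.8·199/99.9 ≈ 360.36, so AQI = 360.

360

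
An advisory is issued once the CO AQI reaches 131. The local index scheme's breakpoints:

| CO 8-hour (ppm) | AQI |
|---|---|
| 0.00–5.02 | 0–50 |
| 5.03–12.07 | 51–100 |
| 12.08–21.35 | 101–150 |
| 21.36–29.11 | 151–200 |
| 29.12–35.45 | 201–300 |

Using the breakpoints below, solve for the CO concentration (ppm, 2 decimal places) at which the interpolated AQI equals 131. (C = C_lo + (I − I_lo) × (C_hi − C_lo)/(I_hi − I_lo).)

AQI 131 lies in the 101–150 band, which corresponds to 12.08–21.35 ppm.
C = 12.08 + (131−101)×(21.35−12.08)/(150−101) = 12.08 + 30×9.27/49 ≈ 17.7555 ppm → 17.76 ppm to 2 dp.

17.76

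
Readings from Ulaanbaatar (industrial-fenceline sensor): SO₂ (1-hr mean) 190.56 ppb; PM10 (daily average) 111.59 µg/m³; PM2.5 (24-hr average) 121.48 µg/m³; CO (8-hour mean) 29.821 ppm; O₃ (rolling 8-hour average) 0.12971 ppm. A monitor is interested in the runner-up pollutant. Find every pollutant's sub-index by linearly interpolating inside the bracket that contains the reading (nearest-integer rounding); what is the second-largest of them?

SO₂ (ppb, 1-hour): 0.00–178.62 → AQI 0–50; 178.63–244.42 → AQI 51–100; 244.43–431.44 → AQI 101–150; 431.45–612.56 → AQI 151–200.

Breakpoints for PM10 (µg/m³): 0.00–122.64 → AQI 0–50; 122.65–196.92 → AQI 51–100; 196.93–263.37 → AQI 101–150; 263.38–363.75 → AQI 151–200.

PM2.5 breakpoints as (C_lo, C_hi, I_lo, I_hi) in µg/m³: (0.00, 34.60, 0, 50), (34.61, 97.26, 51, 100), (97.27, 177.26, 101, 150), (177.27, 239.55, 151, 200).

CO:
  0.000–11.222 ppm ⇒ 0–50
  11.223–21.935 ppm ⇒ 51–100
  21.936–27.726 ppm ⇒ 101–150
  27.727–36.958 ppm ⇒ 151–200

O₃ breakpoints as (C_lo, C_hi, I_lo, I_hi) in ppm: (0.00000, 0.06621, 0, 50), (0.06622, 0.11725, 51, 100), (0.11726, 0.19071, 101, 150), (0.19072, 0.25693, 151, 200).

116

SO₂: 190.56 lies in 178.63–244.42, so I_lo=51, I_hi=100, C_lo=178.63, C_hi=244.42.
(100−51)/(244.42−178.63) × (190.56−178.63) + 51 = 49/65.79 × 11.93 + 51 ≈ 59.89 → 60.
PM10: 111.59 lies in 0.00–122.64, so I_lo=0, I_hi=50, C_lo=0.00, C_hi=122.64.
(50−0)/(122.64−0.00) × (111.59−0.00) + 0 = 50/122.64 × 111.59 + 0 ≈ 45.49 → 45.
PM2.5: 121.48 ∈ [97.27, 177.26] ↔ index [101, 150].
101 + (121.48−97.27)·(150−101)/(177.26−97.27) = 101 + 24.21·49/79.99 ≈ 115.83, so AQI = 116.
CO 29.821: bracket 27.727–36.958 → index 151–200; slope 49/9.231, offset 2.094.
AQI = 151 + 49/9.231·2.094 ≈ 162.12 ⇒ 162.
O₃: 0.12971 lies in 0.11726–0.19071, so I_lo=101, I_hi=150, C_lo=0.11726, C_hi=0.19071.
(150−101)/(0.19071−0.11726) × (0.12971−0.11726) + 101 = 49/0.07345 × 0.01245 + 101 ≈ 109.31 → 109.
Sub-indices: SO₂→60, PM10→45, PM2.5→116, CO→162, O₃→109. Ranked high→low: 162, 116, 109, 60, 45. Second-highest sub-index = 116.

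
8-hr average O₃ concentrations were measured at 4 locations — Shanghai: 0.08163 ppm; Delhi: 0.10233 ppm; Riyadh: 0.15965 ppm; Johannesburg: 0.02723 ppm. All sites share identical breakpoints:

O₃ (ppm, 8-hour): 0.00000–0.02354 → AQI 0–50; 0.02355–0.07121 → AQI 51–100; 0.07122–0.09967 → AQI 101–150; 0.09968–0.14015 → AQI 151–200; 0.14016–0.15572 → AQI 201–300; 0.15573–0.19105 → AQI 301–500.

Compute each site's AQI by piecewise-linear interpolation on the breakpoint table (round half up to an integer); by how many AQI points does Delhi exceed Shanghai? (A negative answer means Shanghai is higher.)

35

Shanghai: row 0.07122–0.09967 (AQI 101–150). (150−101)·(0.08163−0.07122)/(0.09967−0.07122) + 101 = 49·0.01041/0.02845 + 101 ≈ 118.93 → 119.
Delhi 0.10233: bracket 0.09968–0.14015 → index 151–200; slope 49/0.04047, offset 0.00265.
AQI = 151 + 49/0.04047·0.00265 ≈ 154.21 ⇒ 154.
Riyadh: 0.15965 lies in 0.15573–0.19105, so I_lo=301, I_hi=500, C_lo=0.15573, C_hi=0.19105.
(500−301)/(0.19105−0.15573) × (0.15965−0.15573) + 301 = 199/0.03532 × 0.00392 + 301 ≈ 323.09 → 323.
Johannesburg: 0.02723 lies in 0.02355–0.07121, so I_lo=51, I_hi=100, C_lo=0.02355, C_hi=0.07121.
(100−51)/(0.07121−0.02355) × (0.02723−0.02355) + 51 = 49/0.04766 × 0.00368 + 51 ≈ 54.78 → 55.
AQIs: Shanghai=119, Delhi=154, Riyadh=323, Johannesburg=55. Delhi (154) − Shanghai (119) = 35.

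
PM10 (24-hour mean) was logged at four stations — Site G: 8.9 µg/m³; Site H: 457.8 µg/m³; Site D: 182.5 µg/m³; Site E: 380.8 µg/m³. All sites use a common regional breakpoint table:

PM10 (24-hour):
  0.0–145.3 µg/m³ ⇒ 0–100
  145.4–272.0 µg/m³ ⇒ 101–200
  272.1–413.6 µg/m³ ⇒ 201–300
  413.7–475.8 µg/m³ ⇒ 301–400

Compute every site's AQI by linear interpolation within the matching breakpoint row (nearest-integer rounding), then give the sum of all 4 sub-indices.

784

Site G 8.9: bracket 0.0–145.3 → index 0–100; slope 100/145.3, offset 8.9.
AQI = 0 + 100/145.3·8.9 ≈ 6.13 ⇒ 6.
Site H: 457.8 lies in 413.7–475.8, so I_lo=301, I_hi=400, C_lo=413.7, C_hi=475.8.
(400−301)/(475.8−413.7) × (457.8−413.7) + 301 = 99/62.1 × 44.1 + 301 ≈ 371.30 → 371.
Site D: 182.5 ∈ [145.4, 272.0] ↔ index [101, 200].
101 + (182.5−145.4)·(200−101)/(272.0−145.4) = 101 + 37.1·99/126.6 ≈ 130.01, so AQI = 130.
Site E: row 272.1–413.6 (AQI 201–300). (300−201)·(380.8−272.1)/(413.6−272.1) + 201 = 99·108.7/141.5 + 201 ≈ 277.05 → 277.
AQIs: Site G=6, Site H=371, Site D=130, Site E=277. Sum = 6 + 371 + 130 + 277 = 784.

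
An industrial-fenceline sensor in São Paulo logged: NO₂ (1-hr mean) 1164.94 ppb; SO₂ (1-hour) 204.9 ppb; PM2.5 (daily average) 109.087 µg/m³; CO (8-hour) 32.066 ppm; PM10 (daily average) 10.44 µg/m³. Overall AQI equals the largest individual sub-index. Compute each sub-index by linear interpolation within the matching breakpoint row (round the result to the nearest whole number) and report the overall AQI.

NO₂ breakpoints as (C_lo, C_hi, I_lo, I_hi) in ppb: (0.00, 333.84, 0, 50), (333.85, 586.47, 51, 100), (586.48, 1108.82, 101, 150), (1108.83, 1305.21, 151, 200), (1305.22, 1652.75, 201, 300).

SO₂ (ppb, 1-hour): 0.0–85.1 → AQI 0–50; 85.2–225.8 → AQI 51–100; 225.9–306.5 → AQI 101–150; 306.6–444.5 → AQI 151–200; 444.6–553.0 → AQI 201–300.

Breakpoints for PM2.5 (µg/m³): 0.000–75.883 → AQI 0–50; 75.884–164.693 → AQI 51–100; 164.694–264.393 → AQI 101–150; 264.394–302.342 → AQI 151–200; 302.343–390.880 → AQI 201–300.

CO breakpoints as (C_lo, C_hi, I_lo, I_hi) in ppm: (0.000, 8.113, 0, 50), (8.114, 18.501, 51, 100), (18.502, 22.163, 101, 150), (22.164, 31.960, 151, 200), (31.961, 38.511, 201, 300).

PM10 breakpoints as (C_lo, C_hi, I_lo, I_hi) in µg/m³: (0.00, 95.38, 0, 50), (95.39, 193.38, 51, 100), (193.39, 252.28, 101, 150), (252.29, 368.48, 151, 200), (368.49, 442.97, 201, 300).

203

NO₂: row 1108.83–1305.21 (AQI 151–200). (200−151)·(1164.94−1108.83)/(1305.21−1108.83) + 151 = 49·56.11/196.38 + 151 ≈ 165.00 → 165.
SO₂: 204.9 ∈ [85.2, 225.8] ↔ index [51, 100].
51 + (204.9−85.2)·(100−51)/(225.8−85.2) = 51 + 119.7·49/140.6 ≈ 92.72, so AQI = 93.
PM2.5: row 75.884–164.693 (AQI 51–100). (100−51)·(109.087−75.884)/(164.693−75.884) + 51 = 49·33.203/88.809 + 51 ≈ 69.32 → 69.
CO: 32.066 ∈ [31.961, 38.511] ↔ index [201, 300].
201 + (32.066−31.961)·(300−201)/(38.511−31.961) = 201 + 0.105·99/6.550 ≈ 202.59, so AQI = 203.
PM10 10.44: bracket 0.00–95.38 → index 0–50; slope 50/95.38, offset 10.44.
AQI = 0 + 50/95.38·10.44 ≈ 5.47 ⇒ 5.
Sub-indices: NO₂→165, SO₂→93, PM2.5→69, CO→203, PM10→5. Overall AQI = max = 203; dominant pollutant is CO.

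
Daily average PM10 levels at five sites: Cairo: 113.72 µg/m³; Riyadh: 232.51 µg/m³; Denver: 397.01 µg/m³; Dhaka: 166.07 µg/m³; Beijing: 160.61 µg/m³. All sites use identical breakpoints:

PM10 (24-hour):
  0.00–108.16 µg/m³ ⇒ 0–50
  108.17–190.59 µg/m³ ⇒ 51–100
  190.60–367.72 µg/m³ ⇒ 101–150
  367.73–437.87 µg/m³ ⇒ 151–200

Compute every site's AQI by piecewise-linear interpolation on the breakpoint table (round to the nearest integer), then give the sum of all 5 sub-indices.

Cairo: 113.72 ∈ [108.17, 190.59] ↔ index [51, 100].
51 + (113.72−108.17)·(100−51)/(190.59−108.17) = 51 + 5.55·49/82.42 ≈ 54.30, so AQI = 54.
Riyadh: 232.51 lies in 190.60–367.72, so I_lo=101, I_hi=150, C_lo=190.60, C_hi=367.72.
(150−101)/(367.72−190.60) × (232.51−190.60) + 101 = 49/177.12 × 41.91 + 101 ≈ 112.59 → 113.
Denver: row 367.73–437.87 (AQI 151–200). (200−151)·(397.01−367.73)/(437.87−367.73) + 151 = 49·29.28/70.14 + 151 ≈ 171.46 → 171.
Dhaka 166.07: bracket 108.17–190.59 → index 51–100; slope 49/82.42, offset 57.90.
AQI = 51 + 49/82.42·57.90 ≈ 85.42 ⇒ 85.
Beijing 160.61: bracket 108.17–190.59 → index 51–100; slope 49/82.42, offset 52.44.
AQI = 51 + 49/82.42·52.44 ≈ 82.18 ⇒ 82.
AQIs: Cairo=54, Riyadh=113, Denver=171, Dhaka=85, Beijing=82. Sum = 54 + 113 + 171 + 85 + 82 = 505.

505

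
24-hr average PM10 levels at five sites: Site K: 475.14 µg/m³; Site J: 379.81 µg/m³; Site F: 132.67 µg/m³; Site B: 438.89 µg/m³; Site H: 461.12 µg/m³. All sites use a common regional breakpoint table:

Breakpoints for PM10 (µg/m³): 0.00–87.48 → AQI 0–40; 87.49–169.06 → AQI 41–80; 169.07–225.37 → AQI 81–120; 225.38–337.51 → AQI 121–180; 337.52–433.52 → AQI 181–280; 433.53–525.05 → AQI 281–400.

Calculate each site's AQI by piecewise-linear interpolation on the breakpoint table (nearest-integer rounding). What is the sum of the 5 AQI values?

1228

Site K: 475.14 ∈ [433.53, 525.05] ↔ index [281, 400].
281 + (475.14−433.53)·(400−281)/(525.05−433.53) = 281 + 41.61·119/91.52 ≈ 335.10, so AQI = 335.
Site J: row 337.52–433.52 (AQI 181–280). (280−181)·(379.81−337.52)/(433.52−337.52) + 181 = 99·42.29/96.00 + 181 ≈ 224.61 → 225.
Site F: row 87.49–169.06 (AQI 41–80). (80−41)·(132.67−87.49)/(169.06−87.49) + 41 = 39·45.18/81.57 + 41 ≈ 62.60 → 63.
Site B: 438.89 ∈ [433.53, 525.05] ↔ index [281, 400].
281 + (438.89−433.53)·(400−281)/(525.05−433.53) = 281 + 5.36·119/91.52 ≈ 287.97, so AQI = 288.
Site H: 461.12 lies in 433.53–525.05, so I_lo=281, I_hi=400, C_lo=433.53, C_hi=525.05.
(400−281)/(525.05−433.53) × (461.12−433.53) + 281 = 119/91.52 × 27.59 + 281 ≈ 316.87 → 317.
AQIs: Site K=335, Site J=225, Site F=63, Site B=288, Site H=317. Sum = 335 + 225 + 63 + 288 + 317 = 1228.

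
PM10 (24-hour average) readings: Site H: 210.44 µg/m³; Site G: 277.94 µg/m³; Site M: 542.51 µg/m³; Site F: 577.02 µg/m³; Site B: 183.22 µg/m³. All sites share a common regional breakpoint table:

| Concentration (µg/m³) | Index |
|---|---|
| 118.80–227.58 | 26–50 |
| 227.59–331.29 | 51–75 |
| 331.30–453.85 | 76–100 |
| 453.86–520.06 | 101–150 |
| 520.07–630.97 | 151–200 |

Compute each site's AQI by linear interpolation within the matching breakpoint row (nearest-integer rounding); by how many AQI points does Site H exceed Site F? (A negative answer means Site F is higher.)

Site H 210.44: bracket 118.80–227.58 → index 26–50; slope 24/108.78, offset 91.64.
AQI = 26 + 24/108.78·91.64 ≈ 46.22 ⇒ 46.
Site G: 277.94 lies in 227.59–331.29, so I_lo=51, I_hi=75, C_lo=227.59, C_hi=331.29.
(75−51)/(331.29−227.59) × (277.94−227.59) + 51 = 24/103.70 × 50.35 + 51 ≈ 62.65 → 63.
Site M 542.51: bracket 520.07–630.97 → index 151–200; slope 49/110.90, offset 22.44.
AQI = 151 + 49/110.90·22.44 ≈ 160.91 ⇒ 161.
Site F 577.02: bracket 520.07–630.97 → index 151–200; slope 49/110.90, offset 56.95.
AQI = 151 + 49/110.90·56.95 ≈ 176.16 ⇒ 176.
Site B: row 118.80–227.58 (AQI 26–50). (50−26)·(183.22−118.80)/(227.58−118.80) + 26 = 24·64.42/108.78 + 26 ≈ 40.21 → 40.
AQIs: Site H=46, Site G=63, Site M=161, Site F=176, Site B=40. Site H (46) − Site F (176) = -130.

-130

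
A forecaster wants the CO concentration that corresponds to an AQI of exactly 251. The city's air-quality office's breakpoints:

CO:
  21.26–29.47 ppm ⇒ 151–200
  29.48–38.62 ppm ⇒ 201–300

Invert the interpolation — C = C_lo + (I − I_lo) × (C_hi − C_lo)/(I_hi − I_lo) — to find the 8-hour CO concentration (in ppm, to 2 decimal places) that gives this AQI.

AQI 251 lies in the 201–300 band, which corresponds to 29.48–38.62 ppm.
C = 29.48 + (251−201)×(38.62−29.48)/(300−201) = 29.48 + 50×9.14/99 ≈ 34.0962 ppm → 34.10 ppm to 2 dp.

34.10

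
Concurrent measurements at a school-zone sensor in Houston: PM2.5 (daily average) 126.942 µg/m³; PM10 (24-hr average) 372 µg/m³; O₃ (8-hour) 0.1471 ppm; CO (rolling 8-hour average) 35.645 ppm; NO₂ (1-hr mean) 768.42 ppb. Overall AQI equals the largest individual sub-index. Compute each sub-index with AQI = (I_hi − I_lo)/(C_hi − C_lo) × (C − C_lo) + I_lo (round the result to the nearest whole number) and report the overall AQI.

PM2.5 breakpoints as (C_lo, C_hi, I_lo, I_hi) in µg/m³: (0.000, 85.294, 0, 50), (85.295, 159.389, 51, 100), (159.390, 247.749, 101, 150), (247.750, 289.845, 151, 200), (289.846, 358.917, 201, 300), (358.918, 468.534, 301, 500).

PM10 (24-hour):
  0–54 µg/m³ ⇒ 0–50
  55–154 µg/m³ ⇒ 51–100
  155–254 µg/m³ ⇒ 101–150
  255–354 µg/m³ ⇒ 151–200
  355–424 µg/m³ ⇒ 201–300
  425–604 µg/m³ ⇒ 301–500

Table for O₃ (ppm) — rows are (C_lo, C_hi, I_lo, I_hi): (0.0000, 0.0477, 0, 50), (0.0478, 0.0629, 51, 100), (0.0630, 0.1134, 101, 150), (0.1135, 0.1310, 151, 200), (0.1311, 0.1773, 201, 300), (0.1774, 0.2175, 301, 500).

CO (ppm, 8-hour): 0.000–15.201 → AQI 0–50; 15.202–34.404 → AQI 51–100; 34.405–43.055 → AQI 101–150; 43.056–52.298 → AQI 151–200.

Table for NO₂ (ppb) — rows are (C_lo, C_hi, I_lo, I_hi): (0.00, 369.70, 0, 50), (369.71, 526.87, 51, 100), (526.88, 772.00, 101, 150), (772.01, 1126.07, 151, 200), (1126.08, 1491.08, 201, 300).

PM2.5: row 85.295–159.389 (AQI 51–100). (100−51)·(126.942−85.295)/(159.389−85.295) + 51 = 49·41.647/74.094 + 51 ≈ 78.54 → 79.
PM10: 372 lies in 355–424, so I_lo=201, I_hi=300, C_lo=355, C_hi=424.
(300−201)/(424−355) × (372−355) + 201 = 99/69 × 17 + 201 ≈ 225.39 → 225.
O₃: 0.1471 lies in 0.1311–0.1773, so I_lo=201, I_hi=300, C_lo=0.1311, C_hi=0.1773.
(300−201)/(0.1773−0.1311) × (0.1471−0.1311) + 201 = 99/0.0462 × 0.0160 + 201 ≈ 235.29 → 235.
CO: row 34.405–43.055 (AQI 101–150). (150−101)·(35.645−34.405)/(43.055−34.405) + 101 = 49·1.240/8.650 + 101 ≈ 108.02 → 108.
NO₂: 768.42 ∈ [526.88, 772.00] ↔ index [101, 150].
101 + (768.42−526.88)·(150−101)/(772.00−526.88) = 101 + 241.54·49/245.12 ≈ 149.28, so AQI = 149.
Sub-indices: PM2.5→79, PM10→225, O₃→235, CO→108, NO₂→149. Overall AQI = max = 235; dominant pollutant is O₃.

235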